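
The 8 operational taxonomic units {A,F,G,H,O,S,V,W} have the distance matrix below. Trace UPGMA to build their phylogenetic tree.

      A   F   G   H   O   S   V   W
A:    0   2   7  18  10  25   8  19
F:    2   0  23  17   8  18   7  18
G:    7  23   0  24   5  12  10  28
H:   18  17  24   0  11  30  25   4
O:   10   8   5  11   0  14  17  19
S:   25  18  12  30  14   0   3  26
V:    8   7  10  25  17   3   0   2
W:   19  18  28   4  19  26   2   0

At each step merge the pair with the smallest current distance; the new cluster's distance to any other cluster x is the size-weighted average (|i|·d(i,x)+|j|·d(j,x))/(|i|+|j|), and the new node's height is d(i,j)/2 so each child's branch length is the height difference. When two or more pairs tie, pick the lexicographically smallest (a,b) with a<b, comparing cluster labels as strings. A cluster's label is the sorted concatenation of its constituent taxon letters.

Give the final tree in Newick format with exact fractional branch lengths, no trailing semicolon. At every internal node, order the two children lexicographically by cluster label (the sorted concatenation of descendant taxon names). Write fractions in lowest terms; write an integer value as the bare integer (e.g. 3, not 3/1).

1. join A+F (d=2) ⇒ AF; edges |A|=1, |F|=1
  updated: d(AF,G)=15, d(AF,H)=35/2, d(AF,O)=9, d(AF,S)=43/2, d(AF,V)=15/2, d(AF,W)=37/2
2. join V+W (d=2) ⇒ VW; edges |V|=1, |W|=1
  updated: d(AF,VW)=13, d(G,VW)=19, d(H,VW)=29/2, d(O,VW)=18, d(S,VW)=29/2
3. join G+O (d=5) ⇒ GO; edges |G|=5/2, |O|=5/2
  updated: d(AF,GO)=12, d(GO,H)=35/2, d(GO,S)=13, d(GO,VW)=37/2
4. join AF+GO (d=12) ⇒ AFGO; edges |AF|=5, |GO|=7/2
  updated: d(AFGO,H)=35/2, d(AFGO,S)=69/4, d(AFGO,VW)=63/4
5. join H+VW (d=29/2) ⇒ HVW; edges |H|=29/4, |VW|=25/4
  updated: d(AFGO,HVW)=49/3, d(HVW,S)=59/3
6. join AFGO+HVW (d=49/3) ⇒ AFGHOVW; edges |AFGO|=13/6, |HVW|=11/12
  updated: d(AFGHOVW,S)=128/7
7. join AFGHOVW+S (d=128/7) ⇒ AFGHOSVW; edges |AFGHOVW|=41/42, |S|=64/7
final tree: ((((A:1,F:1):5,(G:5/2,O:5/2):7/2):13/6,(H:29/4,(V:1,W:1):25/4):11/12):41/42,S:64/7)
total length: 3713/84

((((A:1,F:1):5,(G:5/2,O:5/2):7/2):13/6,(H:29/4,(V:1,W:1):25/4):11/12):41/42,S:64/7)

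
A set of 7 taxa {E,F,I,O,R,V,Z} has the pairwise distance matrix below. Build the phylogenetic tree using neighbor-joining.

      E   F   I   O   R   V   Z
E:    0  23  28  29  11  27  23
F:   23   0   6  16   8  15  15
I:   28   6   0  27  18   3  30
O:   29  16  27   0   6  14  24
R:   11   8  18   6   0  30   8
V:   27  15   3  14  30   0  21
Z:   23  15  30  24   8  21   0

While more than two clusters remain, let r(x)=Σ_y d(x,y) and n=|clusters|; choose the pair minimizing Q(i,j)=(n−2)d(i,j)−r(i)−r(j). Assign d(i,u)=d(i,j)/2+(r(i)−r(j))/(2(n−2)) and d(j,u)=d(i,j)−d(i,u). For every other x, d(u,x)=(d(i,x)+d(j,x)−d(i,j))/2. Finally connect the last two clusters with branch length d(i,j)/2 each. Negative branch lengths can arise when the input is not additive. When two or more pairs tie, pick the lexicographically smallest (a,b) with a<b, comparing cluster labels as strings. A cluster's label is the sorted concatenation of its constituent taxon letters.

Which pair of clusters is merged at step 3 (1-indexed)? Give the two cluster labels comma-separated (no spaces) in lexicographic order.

FIV,O

1. join I+V (d=3, Q=-207) ⇒ IV; edges |I|=17/10, |V|=13/10
  updated: d(E,IV)=26, d(F,IV)=9, d(IV,O)=19, d(IV,R)=45/2, d(IV,Z)=24
2. join F+IV (d=9, Q=-271/2) ⇒ FIV; edges |F|=13/16, |IV|=131/16
  updated: d(E,FIV)=20, d(FIV,O)=13, d(FIV,R)=43/4, d(FIV,Z)=15
3. join FIV+O (d=13, Q=-367/4) ⇒ FIOV; edges |FIV|=103/24, |O|=209/24
  updated: d(E,FIOV)=18, d(FIOV,R)=15/8, d(FIOV,Z)=13
4. join E+R (d=11, Q=-407/8) ⇒ ER; edges |E|=425/32, |R|=-73/32
  updated: d(ER,FIOV)=71/16, d(ER,Z)=10
5. join ER+FIOV (d=71/16, Q=-439/16) ⇒ EFIORV; edges |ER|=23/32, |FIOV|=119/32
  updated: d(EFIORV,Z)=297/32
6. join EFIORV+Z (d=297/32) ⇒ EFIORVZ; edges |EFIORV|=297/64, |Z|=297/64
final tree: (((E:425/32,R:-73/32):23/32,((F:13/16,(I:17/10,V:13/10):131/16):103/24,O:209/24):119/32):297/64,Z:297/64)
total length: 1591/32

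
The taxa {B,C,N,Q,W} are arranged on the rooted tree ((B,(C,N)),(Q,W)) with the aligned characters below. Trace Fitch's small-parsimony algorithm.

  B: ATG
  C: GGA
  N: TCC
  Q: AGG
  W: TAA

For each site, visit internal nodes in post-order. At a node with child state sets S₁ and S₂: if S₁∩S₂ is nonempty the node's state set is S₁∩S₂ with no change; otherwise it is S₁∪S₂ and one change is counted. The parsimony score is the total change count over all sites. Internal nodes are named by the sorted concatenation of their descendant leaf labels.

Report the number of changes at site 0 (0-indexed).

3

[col 0] CN: children C:{G}, N:{T} ∪→ {G,T}; cost 1
[col 0] BCN: children B:{A}, CN:{G,T} ∪→ {A,G,T}; cost 1
[col 0] QW: children Q:{A}, W:{T} ∪→ {A,T}; cost 1
[col 0] BCNQW: children BCN:{A,G,T}, QW:{A,T} ∩→ {A,T}; cost 0
[col 1] CN: children C:{G}, N:{C} ∪→ {C,G}; cost 1
[col 1] BCN: children B:{T}, CN:{C,G} ∪→ {C,G,T}; cost 1
[col 1] QW: children Q:{G}, W:{A} ∪→ {A,G}; cost 1
[col 1] BCNQW: children BCN:{C,G,T}, QW:{A,G} ∩→ {G}; cost 0
[col 2] CN: children C:{A}, N:{C} ∪→ {A,C}; cost 1
[col 2] BCN: children B:{G}, CN:{A,C} ∪→ {A,C,G}; cost 1
[col 2] QW: children Q:{G}, W:{A} ∪→ {A,G}; cost 1
[col 2] BCNQW: children BCN:{A,C,G}, QW:{A,G} ∩→ {A,G}; cost 0
per-site changes: [3, 3, 3]; total = 9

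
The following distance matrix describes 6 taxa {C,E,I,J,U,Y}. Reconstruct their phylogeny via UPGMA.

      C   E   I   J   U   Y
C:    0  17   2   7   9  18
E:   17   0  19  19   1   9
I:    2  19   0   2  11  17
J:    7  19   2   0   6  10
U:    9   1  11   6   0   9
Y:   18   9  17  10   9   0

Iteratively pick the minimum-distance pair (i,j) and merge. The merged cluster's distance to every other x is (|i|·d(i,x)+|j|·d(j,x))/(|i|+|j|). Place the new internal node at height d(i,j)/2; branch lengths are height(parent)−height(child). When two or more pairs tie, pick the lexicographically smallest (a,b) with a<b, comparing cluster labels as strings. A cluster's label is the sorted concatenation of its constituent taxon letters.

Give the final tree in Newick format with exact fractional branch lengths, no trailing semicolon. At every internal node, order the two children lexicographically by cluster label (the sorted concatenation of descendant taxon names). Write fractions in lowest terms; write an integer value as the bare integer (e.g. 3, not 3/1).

(((C:1,I:1):5/4,J:9/4):19/4,((E:1/2,U:1/2):4,Y:9/2):5/2)

iteration 1: select E,U (d=1); attach at lengths (1/2, 1/2); label the merged cluster EU
  updated: d(C,EU)=13, d(EU,I)=15, d(EU,J)=25/2, d(EU,Y)=9
iteration 2: select C,I (d=2); attach at lengths (1, 1); label the merged cluster CI
  updated: d(CI,EU)=14, d(CI,J)=9/2, d(CI,Y)=35/2
iteration 3: select CI,J (d=9/2); attach at lengths (5/4, 9/4); label the merged cluster CIJ
  updated: d(CIJ,EU)=27/2, d(CIJ,Y)=15
iteration 4: select EU,Y (d=9); attach at lengths (4, 9/2); label the merged cluster EUY
  updated: d(CIJ,EUY)=14
iteration 5: select CIJ,EUY (d=14); attach at lengths (19/4, 5/2); label the merged cluster CEIJUY
final tree: (((C:1,I:1):5/4,J:9/4):19/4,((E:1/2,U:1/2):4,Y:9/2):5/2)
total length: 89/4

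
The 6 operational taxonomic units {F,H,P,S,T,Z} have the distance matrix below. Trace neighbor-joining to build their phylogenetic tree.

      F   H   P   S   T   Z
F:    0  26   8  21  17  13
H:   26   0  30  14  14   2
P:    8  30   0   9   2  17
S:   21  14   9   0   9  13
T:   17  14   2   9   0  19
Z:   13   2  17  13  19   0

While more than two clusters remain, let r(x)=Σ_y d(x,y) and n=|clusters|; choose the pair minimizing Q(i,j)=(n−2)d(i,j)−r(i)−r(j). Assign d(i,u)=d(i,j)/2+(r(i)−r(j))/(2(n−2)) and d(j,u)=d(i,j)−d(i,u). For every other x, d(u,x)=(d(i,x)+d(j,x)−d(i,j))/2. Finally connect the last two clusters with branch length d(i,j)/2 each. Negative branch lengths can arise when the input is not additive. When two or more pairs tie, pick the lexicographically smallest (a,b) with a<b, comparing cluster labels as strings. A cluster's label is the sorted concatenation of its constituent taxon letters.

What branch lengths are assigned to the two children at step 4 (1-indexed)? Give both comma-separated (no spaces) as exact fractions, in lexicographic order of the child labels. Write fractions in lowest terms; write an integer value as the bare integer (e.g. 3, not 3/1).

7/2,4

1. join H+Z (d=2, Q=-142) ⇒ HZ; edges |H|=15/4, |Z|=-7/4
  updated: d(F,HZ)=37/2, d(HZ,P)=45/2, d(HZ,S)=25/2, d(HZ,T)=31/2
2. join HZ+S (d=25/2, Q=-83) ⇒ HSZ; edges |HZ|=55/6, |S|=10/3
  updated: d(F,HSZ)=27/2, d(HSZ,P)=19/2, d(HSZ,T)=6
3. join F+P (d=8, Q=-42) ⇒ FP; edges |F|=35/4, |P|=-3/4
  updated: d(FP,HSZ)=15/2, d(FP,T)=11/2
4. join FP+HSZ (d=15/2, Q=-19) ⇒ FHPSZ; edges |FP|=7/2, |HSZ|=4
  updated: d(FHPSZ,T)=2
5. join FHPSZ+T (d=2) ⇒ FHPSTZ; edges |FHPSZ|=1, |T|=1
final tree: (((F:35/4,P:-3/4):7/2,((H:15/4,Z:-7/4):55/6,S:10/3):4):1,T:1)
total length: 32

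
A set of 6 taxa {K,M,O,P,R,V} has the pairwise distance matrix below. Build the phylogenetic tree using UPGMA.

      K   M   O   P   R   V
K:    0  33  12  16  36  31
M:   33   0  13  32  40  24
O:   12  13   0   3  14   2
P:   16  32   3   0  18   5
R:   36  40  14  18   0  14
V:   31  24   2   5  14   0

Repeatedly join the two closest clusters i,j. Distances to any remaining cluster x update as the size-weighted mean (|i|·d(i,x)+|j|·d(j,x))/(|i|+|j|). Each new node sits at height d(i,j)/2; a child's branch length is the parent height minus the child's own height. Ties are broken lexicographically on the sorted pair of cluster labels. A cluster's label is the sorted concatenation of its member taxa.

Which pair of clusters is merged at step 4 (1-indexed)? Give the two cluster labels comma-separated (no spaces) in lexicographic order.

K,OPRV

step 1: merge (O,V) at d=2; branch lengths O→1, V→1; new cluster OV
  updated: d(K,OV)=43/2, d(M,OV)=37/2, d(OV,P)=4, d(OV,R)=14
step 2: merge (OV,P) at d=4; branch lengths OV→1, P→2; new cluster OPV
  updated: d(K,OPV)=59/3, d(M,OPV)=23, d(OPV,R)=46/3
step 3: merge (OPV,R) at d=46/3; branch lengths OPV→17/3, R→23/3; new cluster OPRV
  updated: d(K,OPRV)=95/4, d(M,OPRV)=109/4
step 4: merge (K,OPRV) at d=95/4; branch lengths K→95/8, OPRV→101/24; new cluster KOPRV
  updated: d(KOPRV,M)=142/5
step 5: merge (KOPRV,M) at d=142/5; branch lengths KOPRV→93/40, M→71/5; new cluster KMOPRV
final tree: ((K:95/8,(((O:1,V:1):1,P:2):17/3,R:23/3):101/24):93/40,M:71/5)
total length: 6113/120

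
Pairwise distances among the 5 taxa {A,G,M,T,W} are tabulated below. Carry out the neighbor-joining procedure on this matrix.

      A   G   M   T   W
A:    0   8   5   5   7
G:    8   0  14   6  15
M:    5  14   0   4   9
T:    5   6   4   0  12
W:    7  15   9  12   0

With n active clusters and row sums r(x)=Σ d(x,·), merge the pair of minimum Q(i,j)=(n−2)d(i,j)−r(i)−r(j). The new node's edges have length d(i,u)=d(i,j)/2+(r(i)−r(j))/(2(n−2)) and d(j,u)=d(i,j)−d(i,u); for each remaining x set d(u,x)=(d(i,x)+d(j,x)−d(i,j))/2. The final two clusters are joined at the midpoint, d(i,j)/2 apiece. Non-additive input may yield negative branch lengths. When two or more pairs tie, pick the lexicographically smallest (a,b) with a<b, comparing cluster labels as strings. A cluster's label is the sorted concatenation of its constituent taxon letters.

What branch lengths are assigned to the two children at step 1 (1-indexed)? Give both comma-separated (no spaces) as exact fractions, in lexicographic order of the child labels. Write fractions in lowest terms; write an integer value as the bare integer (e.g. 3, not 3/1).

step 1: merge (G,T) at d=6, Q=-52; branch lengths G→17/3, T→1/3; new cluster GT
  updated: d(A,GT)=7/2, d(GT,M)=6, d(GT,W)=21/2
step 2: merge (A,GT) at d=7/2, Q=-57/2; branch lengths A→5/8, GT→23/8; new cluster AGT
  updated: d(AGT,M)=15/4, d(AGT,W)=7
step 3: merge (AGT,M) at d=15/4, Q=-79/4; branch lengths AGT→7/8, M→23/8; new cluster AGMT
  updated: d(AGMT,W)=49/8
step 4: merge (AGMT,W) at d=49/8; branch lengths AGMT→49/16, W→49/16; new cluster AGMTW
final tree: (((A:5/8,(G:17/3,T:1/3):23/8):7/8,M:23/8):49/16,W:49/16)
total length: 155/8

17/3,1/3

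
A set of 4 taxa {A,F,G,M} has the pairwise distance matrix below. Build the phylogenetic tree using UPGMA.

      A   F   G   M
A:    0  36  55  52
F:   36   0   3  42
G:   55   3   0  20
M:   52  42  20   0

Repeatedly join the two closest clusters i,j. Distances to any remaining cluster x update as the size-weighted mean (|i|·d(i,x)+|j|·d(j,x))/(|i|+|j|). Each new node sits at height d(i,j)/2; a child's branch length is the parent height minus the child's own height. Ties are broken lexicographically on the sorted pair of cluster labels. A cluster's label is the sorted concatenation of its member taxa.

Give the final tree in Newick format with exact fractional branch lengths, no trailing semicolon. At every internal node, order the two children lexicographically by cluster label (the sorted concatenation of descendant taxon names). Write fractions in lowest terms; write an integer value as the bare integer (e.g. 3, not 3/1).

(A:143/6,((F:3/2,G:3/2):14,M:31/2):25/3)

iteration 1: select F,G (d=3); attach at lengths (3/2, 3/2); label the merged cluster FG
  updated: d(A,FG)=91/2, d(FG,M)=31
iteration 2: select FG,M (d=31); attach at lengths (14, 31/2); label the merged cluster FGM
  updated: d(A,FGM)=143/3
iteration 3: select A,FGM (d=143/3); attach at lengths (143/6, 25/3); label the merged cluster AFGM
final tree: (A:143/6,((F:3/2,G:3/2):14,M:31/2):25/3)
total length: 194/3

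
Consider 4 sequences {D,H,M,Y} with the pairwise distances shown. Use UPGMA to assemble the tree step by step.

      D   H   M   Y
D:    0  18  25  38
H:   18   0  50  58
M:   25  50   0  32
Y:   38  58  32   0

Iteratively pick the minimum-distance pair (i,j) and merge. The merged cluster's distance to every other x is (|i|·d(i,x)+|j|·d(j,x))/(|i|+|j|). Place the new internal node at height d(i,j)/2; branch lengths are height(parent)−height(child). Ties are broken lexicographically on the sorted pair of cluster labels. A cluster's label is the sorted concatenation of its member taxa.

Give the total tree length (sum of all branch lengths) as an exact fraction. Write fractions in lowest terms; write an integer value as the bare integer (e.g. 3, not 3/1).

step 1: merge (D,H) at d=18; branch lengths D→9, H→9; new cluster DH
  updated: d(DH,M)=75/2, d(DH,Y)=48
step 2: merge (M,Y) at d=32; branch lengths M→16, Y→16; new cluster MY
  updated: d(DH,MY)=171/4
step 3: merge (DH,MY) at d=171/4; branch lengths DH→99/8, MY→43/8; new cluster DHMY
final tree: ((D:9,H:9):99/8,(M:16,Y:16):43/8)
total length: 271/4

271/4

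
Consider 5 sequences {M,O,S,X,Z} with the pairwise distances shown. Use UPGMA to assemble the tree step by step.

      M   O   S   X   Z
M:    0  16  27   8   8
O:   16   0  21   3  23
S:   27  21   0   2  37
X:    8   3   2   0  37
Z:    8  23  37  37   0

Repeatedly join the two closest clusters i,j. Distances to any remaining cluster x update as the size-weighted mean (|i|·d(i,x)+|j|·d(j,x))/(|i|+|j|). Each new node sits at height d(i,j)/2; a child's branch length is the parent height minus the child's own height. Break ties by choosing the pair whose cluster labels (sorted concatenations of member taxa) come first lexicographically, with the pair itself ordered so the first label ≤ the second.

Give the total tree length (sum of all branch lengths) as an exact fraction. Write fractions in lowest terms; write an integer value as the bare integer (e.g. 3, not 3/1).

107/3

step 1: merge (S,X) at d=2; branch lengths S→1, X→1; new cluster SX
  updated: d(M,SX)=35/2, d(O,SX)=12, d(SX,Z)=37
step 2: merge (M,Z) at d=8; branch lengths M→4, Z→4; new cluster MZ
  updated: d(MZ,O)=39/2, d(MZ,SX)=109/4
step 3: merge (O,SX) at d=12; branch lengths O→6, SX→5; new cluster OSX
  updated: d(MZ,OSX)=74/3
step 4: merge (MZ,OSX) at d=74/3; branch lengths MZ→25/3, OSX→19/3; new cluster MOSXZ
final tree: ((M:4,Z:4):25/3,(O:6,(S:1,X:1):5):19/3)
total length: 107/3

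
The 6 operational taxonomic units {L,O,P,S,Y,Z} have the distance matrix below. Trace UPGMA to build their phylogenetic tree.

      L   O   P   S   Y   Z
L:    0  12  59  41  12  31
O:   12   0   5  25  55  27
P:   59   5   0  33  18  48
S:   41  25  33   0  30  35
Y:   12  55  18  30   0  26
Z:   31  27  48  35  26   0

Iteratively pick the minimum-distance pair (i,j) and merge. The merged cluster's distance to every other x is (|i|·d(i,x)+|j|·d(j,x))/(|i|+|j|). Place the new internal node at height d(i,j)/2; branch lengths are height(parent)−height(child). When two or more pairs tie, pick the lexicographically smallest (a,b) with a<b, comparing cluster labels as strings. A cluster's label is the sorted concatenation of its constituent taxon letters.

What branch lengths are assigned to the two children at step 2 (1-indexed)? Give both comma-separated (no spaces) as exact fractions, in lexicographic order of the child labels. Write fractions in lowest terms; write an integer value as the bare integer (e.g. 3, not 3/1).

6,6

1. join O+P (d=5) ⇒ OP; edges |O|=5/2, |P|=5/2
  updated: d(L,OP)=71/2, d(OP,S)=29, d(OP,Y)=73/2, d(OP,Z)=75/2
2. join L+Y (d=12) ⇒ LY; edges |L|=6, |Y|=6
  updated: d(LY,OP)=36, d(LY,S)=71/2, d(LY,Z)=57/2
3. join LY+Z (d=57/2) ⇒ LYZ; edges |LY|=33/4, |Z|=57/4
  updated: d(LYZ,OP)=73/2, d(LYZ,S)=106/3
4. join OP+S (d=29) ⇒ OPS; edges |OP|=12, |S|=29/2
  updated: d(LYZ,OPS)=325/9
5. join LYZ+OPS (d=325/9) ⇒ LOPSYZ; edges |LYZ|=137/36, |OPS|=32/9
final tree: (((L:6,Y:6):33/4,Z:57/4):137/36,((O:5/2,P:5/2):12,S:29/2):32/9)
total length: 2641/36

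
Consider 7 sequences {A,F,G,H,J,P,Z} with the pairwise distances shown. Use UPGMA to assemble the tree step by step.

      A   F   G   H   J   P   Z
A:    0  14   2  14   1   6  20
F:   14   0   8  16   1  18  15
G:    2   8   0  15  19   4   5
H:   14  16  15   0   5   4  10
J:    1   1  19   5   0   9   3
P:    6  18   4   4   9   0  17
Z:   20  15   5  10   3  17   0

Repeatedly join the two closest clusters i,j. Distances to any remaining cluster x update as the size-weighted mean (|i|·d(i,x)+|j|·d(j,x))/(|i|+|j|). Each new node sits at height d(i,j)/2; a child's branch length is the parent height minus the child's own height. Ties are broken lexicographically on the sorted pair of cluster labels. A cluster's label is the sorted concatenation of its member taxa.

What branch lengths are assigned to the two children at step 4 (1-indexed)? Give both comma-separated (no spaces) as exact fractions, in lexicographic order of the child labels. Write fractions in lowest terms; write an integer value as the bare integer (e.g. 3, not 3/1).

iteration 1: select A,J (d=1); attach at lengths (1/2, 1/2); label the merged cluster AJ
  updated: d(AJ,F)=15/2, d(AJ,G)=21/2, d(AJ,H)=19/2, d(AJ,P)=15/2, d(AJ,Z)=23/2
iteration 2: select G,P (d=4); attach at lengths (2, 2); label the merged cluster GP
  updated: d(AJ,GP)=9, d(F,GP)=13, d(GP,H)=19/2, d(GP,Z)=11
iteration 3: select AJ,F (d=15/2); attach at lengths (13/4, 15/4); label the merged cluster AFJ
  updated: d(AFJ,GP)=31/3, d(AFJ,H)=35/3, d(AFJ,Z)=38/3
iteration 4: select GP,H (d=19/2); attach at lengths (11/4, 19/4); label the merged cluster GHP
  updated: d(AFJ,GHP)=97/9, d(GHP,Z)=32/3
iteration 5: select GHP,Z (d=32/3); attach at lengths (7/12, 16/3); label the merged cluster GHPZ
  updated: d(AFJ,GHPZ)=45/4
iteration 6: select AFJ,GHPZ (d=45/4); attach at lengths (15/8, 7/24); label the merged cluster AFGHJPZ
final tree: (((A:1/2,J:1/2):13/4,F:15/4):15/8,(((G:2,P:2):11/4,H:19/4):7/12,Z:16/3):7/24)
total length: 331/12

11/4,19/4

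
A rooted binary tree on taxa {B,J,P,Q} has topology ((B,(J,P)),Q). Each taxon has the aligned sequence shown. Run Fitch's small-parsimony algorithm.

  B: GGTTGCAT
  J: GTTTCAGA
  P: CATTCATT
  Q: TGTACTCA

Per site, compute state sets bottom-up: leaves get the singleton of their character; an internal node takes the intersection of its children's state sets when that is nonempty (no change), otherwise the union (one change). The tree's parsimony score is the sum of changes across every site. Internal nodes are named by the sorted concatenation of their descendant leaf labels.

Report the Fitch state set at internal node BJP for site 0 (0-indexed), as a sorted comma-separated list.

G

JP@0: {G} ∪ {C} = {C,G} (union, +1)
BJP@0: {G} ∩ {C,G} = {G} (intersection, +0)
BJPQ@0: {G} ∪ {T} = {G,T} (union, +1)
JP@1: {T} ∪ {A} = {A,T} (union, +1)
BJP@1: {G} ∪ {A,T} = {A,G,T} (union, +1)
BJPQ@1: {A,G,T} ∩ {G} = {G} (intersection, +0)
JP@2: {T} ∩ {T} = {T} (intersection, +0)
BJP@2: {T} ∩ {T} = {T} (intersection, +0)
BJPQ@2: {T} ∩ {T} = {T} (intersection, +0)
JP@3: {T} ∩ {T} = {T} (intersection, +0)
BJP@3: {T} ∩ {T} = {T} (intersection, +0)
BJPQ@3: {T} ∪ {A} = {A,T} (union, +1)
JP@4: {C} ∩ {C} = {C} (intersection, +0)
BJP@4: {G} ∪ {C} = {C,G} (union, +1)
BJPQ@4: {C,G} ∩ {C} = {C} (intersection, +0)
JP@5: {A} ∩ {A} = {A} (intersection, +0)
BJP@5: {C} ∪ {A} = {A,C} (union, +1)
BJPQ@5: {A,C} ∪ {T} = {A,C,T} (union, +1)
JP@6: {G} ∪ {T} = {G,T} (union, +1)
BJP@6: {A} ∪ {G,T} = {A,G,T} (union, +1)
BJPQ@6: {A,G,T} ∪ {C} = {A,C,G,T} (union, +1)
JP@7: {A} ∪ {T} = {A,T} (union, +1)
BJP@7: {T} ∩ {A,T} = {T} (intersection, +0)
BJPQ@7: {T} ∪ {A} = {A,T} (union, +1)
per-site changes: [2, 2, 0, 1, 1, 2, 3, 2]; total = 13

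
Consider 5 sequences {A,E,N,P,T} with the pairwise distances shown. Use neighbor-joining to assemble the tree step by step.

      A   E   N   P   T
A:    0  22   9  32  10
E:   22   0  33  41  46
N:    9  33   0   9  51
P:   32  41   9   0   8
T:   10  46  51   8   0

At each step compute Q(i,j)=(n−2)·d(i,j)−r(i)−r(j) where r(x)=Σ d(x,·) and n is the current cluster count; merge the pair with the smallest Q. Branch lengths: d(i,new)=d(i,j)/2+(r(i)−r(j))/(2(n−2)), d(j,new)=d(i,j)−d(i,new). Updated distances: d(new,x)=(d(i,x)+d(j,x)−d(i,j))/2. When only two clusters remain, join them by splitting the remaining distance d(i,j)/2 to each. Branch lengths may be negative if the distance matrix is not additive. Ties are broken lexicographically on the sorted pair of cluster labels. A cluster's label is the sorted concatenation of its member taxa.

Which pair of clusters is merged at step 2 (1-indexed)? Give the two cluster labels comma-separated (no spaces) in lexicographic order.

iteration 1: select P,T (d=8, Q=-181); attach at lengths (-1/6, 49/6); label the merged cluster PT
  updated: d(A,PT)=17, d(E,PT)=79/2, d(N,PT)=26
iteration 2: select A,E (d=22, Q=-197/2); attach at lengths (-5/8, 181/8); label the merged cluster AE
  updated: d(AE,N)=10, d(AE,PT)=69/4
iteration 3: select AE,N (d=10, Q=-213/4); attach at lengths (5/8, 75/8); label the merged cluster AEN
  updated: d(AEN,PT)=133/8
iteration 4: select AEN,PT (d=133/8); attach at lengths (133/16, 133/16); label the merged cluster AENPT
final tree: (((A:-5/8,E:181/8):5/8,N:75/8):133/16,(P:-1/6,T:49/6):133/16)
total length: 453/8

A,E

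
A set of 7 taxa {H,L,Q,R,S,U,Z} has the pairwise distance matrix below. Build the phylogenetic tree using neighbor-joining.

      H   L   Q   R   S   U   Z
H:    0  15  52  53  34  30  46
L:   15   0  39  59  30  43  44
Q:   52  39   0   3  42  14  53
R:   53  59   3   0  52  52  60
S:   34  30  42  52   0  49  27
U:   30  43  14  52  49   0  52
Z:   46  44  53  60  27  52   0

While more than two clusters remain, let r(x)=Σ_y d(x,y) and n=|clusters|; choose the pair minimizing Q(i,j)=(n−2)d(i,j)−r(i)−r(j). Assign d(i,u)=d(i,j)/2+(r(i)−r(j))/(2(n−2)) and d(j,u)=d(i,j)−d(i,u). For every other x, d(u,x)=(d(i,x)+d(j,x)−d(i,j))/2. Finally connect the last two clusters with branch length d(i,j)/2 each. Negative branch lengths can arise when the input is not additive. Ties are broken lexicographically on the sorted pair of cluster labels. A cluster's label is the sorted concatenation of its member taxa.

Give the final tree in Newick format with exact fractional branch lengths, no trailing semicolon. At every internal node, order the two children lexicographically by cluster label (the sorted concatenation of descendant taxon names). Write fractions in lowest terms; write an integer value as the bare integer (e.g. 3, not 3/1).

step 1: merge (Q,R) at d=3, Q=-467; branch lengths Q→-61/10, R→91/10; new cluster QR
  updated: d(H,QR)=51, d(L,QR)=95/2, d(QR,S)=91/2, d(QR,U)=63/2, d(QR,Z)=55
step 2: merge (QR,U) at d=63/2, Q=-310; branch lengths QR→151/8, U→101/8; new cluster QRU
  updated: d(H,QRU)=99/4, d(L,QRU)=59/2, d(QRU,S)=63/2, d(QRU,Z)=151/4
step 3: merge (S,Z) at d=27, Q=-785/4; branch lengths S→65/8, Z→151/8; new cluster SZ
  updated: d(H,SZ)=53/2, d(L,SZ)=47/2, d(QRU,SZ)=169/8
step 4: merge (H,L) at d=15, Q=-417/4; branch lengths H→113/16, L→127/16; new cluster HL
  updated: d(HL,QRU)=157/8, d(HL,SZ)=35/2
step 5: merge (HL,QRU) at d=157/8, Q=-233/4; branch lengths HL→8, QRU→93/8; new cluster HLQRU
  updated: d(HLQRU,SZ)=19/2
step 6: merge (HLQRU,SZ) at d=19/2; branch lengths HLQRU→19/4, SZ→19/4; new cluster HLQRSUZ
final tree: (((H:113/16,L:127/16):8,((Q:-61/10,R:91/10):151/8,U:101/8):93/8):19/4,(S:65/8,Z:151/8):19/4)
total length: 845/8

(((H:113/16,L:127/16):8,((Q:-61/10,R:91/10):151/8,U:101/8):93/8):19/4,(S:65/8,Z:151/8):19/4)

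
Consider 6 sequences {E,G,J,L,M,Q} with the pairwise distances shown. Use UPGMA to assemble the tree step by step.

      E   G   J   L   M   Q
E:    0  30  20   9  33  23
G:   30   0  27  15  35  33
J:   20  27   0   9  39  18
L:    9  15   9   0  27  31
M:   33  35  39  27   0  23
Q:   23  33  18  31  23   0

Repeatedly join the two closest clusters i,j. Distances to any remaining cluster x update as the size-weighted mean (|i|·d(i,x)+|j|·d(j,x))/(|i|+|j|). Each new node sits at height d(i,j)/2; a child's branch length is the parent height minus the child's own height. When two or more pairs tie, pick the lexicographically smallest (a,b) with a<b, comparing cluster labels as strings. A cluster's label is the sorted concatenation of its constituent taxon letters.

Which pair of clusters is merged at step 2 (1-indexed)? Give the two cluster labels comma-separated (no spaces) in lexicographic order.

EL,J

iteration 1: select E,L (d=9); attach at lengths (9/2, 9/2); label the merged cluster EL
  updated: d(EL,G)=45/2, d(EL,J)=29/2, d(EL,M)=30, d(EL,Q)=27
iteration 2: select EL,J (d=29/2); attach at lengths (11/4, 29/4); label the merged cluster EJL
  updated: d(EJL,G)=24, d(EJL,M)=33, d(EJL,Q)=24
iteration 3: select M,Q (d=23); attach at lengths (23/2, 23/2); label the merged cluster MQ
  updated: d(EJL,MQ)=57/2, d(G,MQ)=34
iteration 4: select EJL,G (d=24); attach at lengths (19/4, 12); label the merged cluster EGJL
  updated: d(EGJL,MQ)=239/8
iteration 5: select EGJL,MQ (d=239/8); attach at lengths (47/16, 55/16); label the merged cluster EGJLMQ
final tree: ((((E:9/2,L:9/2):11/4,J:29/4):19/4,G:12):47/16,(M:23/2,Q:23/2):55/16)
total length: 521/8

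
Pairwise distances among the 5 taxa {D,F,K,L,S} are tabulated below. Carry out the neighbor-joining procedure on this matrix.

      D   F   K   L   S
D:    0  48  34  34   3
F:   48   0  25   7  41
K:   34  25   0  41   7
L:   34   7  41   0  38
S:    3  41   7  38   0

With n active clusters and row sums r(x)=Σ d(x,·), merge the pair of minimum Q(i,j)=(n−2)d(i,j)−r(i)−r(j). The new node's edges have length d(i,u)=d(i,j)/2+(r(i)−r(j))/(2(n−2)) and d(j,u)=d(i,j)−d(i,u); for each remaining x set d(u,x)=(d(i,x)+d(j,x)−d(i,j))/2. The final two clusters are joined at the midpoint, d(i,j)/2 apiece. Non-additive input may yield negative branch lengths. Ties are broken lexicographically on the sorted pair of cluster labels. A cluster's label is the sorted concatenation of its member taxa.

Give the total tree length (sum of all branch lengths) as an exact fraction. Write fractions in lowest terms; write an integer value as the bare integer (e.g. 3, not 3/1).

415/8

iteration 1: select F,L (d=7, Q=-220); attach at lengths (11/3, 10/3); label the merged cluster FL
  updated: d(D,FL)=75/2, d(FL,K)=59/2, d(FL,S)=36
iteration 2: select D,S (d=3, Q=-229/2); attach at lengths (69/8, -45/8); label the merged cluster DS
  updated: d(DS,FL)=141/4, d(DS,K)=19
iteration 3: select DS,FL (d=141/4, Q=-335/4); attach at lengths (99/8, 183/8); label the merged cluster DFLS
  updated: d(DFLS,K)=53/8
iteration 4: select DFLS,K (d=53/8); attach at lengths (53/16, 53/16); label the merged cluster DFKLS
final tree: (((D:69/8,S:-45/8):99/8,(F:11/3,L:10/3):183/8):53/16,K:53/16)
total length: 415/8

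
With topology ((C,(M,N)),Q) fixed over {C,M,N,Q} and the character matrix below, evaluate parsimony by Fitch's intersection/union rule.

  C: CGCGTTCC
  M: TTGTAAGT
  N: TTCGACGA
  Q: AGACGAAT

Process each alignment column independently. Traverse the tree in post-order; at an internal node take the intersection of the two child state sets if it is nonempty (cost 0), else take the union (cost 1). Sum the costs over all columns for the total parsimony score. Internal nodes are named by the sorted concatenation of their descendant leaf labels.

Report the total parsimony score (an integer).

15

[col 0] MN: children M:{T}, N:{T} ∩→ {T}; cost 0
[col 0] CMN: children C:{C}, MN:{T} ∪→ {C,T}; cost 1
[col 0] CMNQ: children CMN:{C,T}, Q:{A} ∪→ {A,C,T}; cost 1
[col 1] MN: children M:{T}, N:{T} ∩→ {T}; cost 0
[col 1] CMN: children C:{G}, MN:{T} ∪→ {G,T}; cost 1
[col 1] CMNQ: children CMN:{G,T}, Q:{G} ∩→ {G}; cost 0
[col 2] MN: children M:{G}, N:{C} ∪→ {C,G}; cost 1
[col 2] CMN: children C:{C}, MN:{C,G} ∩→ {C}; cost 0
[col 2] CMNQ: children CMN:{C}, Q:{A} ∪→ {A,C}; cost 1
[col 3] MN: children M:{T}, N:{G} ∪→ {G,T}; cost 1
[col 3] CMN: children C:{G}, MN:{G,T} ∩→ {G}; cost 0
[col 3] CMNQ: children CMN:{G}, Q:{C} ∪→ {C,G}; cost 1
[col 4] MN: children M:{A}, N:{A} ∩→ {A}; cost 0
[col 4] CMN: children C:{T}, MN:{A} ∪→ {A,T}; cost 1
[col 4] CMNQ: children CMN:{A,T}, Q:{G} ∪→ {A,G,T}; cost 1
[col 5] MN: children M:{A}, N:{C} ∪→ {A,C}; cost 1
[col 5] CMN: children C:{T}, MN:{A,C} ∪→ {A,C,T}; cost 1
[col 5] CMNQ: children CMN:{A,C,T}, Q:{A} ∩→ {A}; cost 0
[col 6] MN: children M:{G}, N:{G} ∩→ {G}; cost 0
[col 6] CMN: children C:{C}, MN:{G} ∪→ {C,G}; cost 1
[col 6] CMNQ: children CMN:{C,G}, Q:{A} ∪→ {A,C,G}; cost 1
[col 7] MN: children M:{T}, N:{A} ∪→ {A,T}; cost 1
[col 7] CMN: children C:{C}, MN:{A,T} ∪→ {A,C,T}; cost 1
[col 7] CMNQ: children CMN:{A,C,T}, Q:{T} ∩→ {T}; cost 0
per-site changes: [2, 1, 2, 2, 2, 2, 2, 2]; total = 15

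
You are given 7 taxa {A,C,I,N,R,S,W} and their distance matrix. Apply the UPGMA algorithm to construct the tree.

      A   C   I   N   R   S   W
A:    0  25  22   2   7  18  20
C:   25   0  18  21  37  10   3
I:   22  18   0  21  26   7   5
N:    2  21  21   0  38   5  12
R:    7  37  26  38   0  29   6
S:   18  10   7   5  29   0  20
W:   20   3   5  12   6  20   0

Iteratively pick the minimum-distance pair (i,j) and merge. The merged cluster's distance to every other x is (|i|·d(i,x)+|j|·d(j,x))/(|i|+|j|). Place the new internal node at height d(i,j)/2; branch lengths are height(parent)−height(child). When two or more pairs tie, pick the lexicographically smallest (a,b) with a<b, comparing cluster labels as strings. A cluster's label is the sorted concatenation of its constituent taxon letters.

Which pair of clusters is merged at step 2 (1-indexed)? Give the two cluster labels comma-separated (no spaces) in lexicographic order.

C,W

1. join A+N (d=2) ⇒ AN; edges |A|=1, |N|=1
  updated: d(AN,C)=23, d(AN,I)=43/2, d(AN,R)=45/2, d(AN,S)=23/2, d(AN,W)=16
2. join C+W (d=3) ⇒ CW; edges |C|=3/2, |W|=3/2
  updated: d(AN,CW)=39/2, d(CW,I)=23/2, d(CW,R)=43/2, d(CW,S)=15
3. join I+S (d=7) ⇒ IS; edges |I|=7/2, |S|=7/2
  updated: d(AN,IS)=33/2, d(CW,IS)=53/4, d(IS,R)=55/2
4. join CW+IS (d=53/4) ⇒ CISW; edges |CW|=41/8, |IS|=25/8
  updated: d(AN,CISW)=18, d(CISW,R)=49/2
5. join AN+CISW (d=18) ⇒ ACINSW; edges |AN|=8, |CISW|=19/8
  updated: d(ACINSW,R)=143/6
6. join ACINSW+R (d=143/6) ⇒ ACINRSW; edges |ACINSW|=35/12, |R|=143/12
final tree: (((A:1,N:1):8,((C:3/2,W:3/2):41/8,(I:7/2,S:7/2):25/8):19/8):35/12,R:143/12)
total length: 1091/24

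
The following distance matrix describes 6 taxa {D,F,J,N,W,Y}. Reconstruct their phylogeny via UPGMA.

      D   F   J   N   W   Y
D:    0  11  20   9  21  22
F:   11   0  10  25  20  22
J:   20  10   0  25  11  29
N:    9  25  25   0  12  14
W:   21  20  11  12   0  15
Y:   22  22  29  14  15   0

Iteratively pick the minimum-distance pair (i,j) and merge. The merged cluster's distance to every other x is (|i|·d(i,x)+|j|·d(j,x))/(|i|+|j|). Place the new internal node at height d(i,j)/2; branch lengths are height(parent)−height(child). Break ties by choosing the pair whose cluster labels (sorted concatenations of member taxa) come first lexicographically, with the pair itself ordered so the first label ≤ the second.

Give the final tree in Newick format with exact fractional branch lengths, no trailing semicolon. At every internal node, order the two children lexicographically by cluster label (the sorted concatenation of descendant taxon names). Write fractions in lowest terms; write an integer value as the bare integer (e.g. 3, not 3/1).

(((D:9/2,N:9/2):33/8,(W:15/2,Y:15/2):9/8):25/16,(F:5,J:5):83/16)

iteration 1: select D,N (d=9); attach at lengths (9/2, 9/2); label the merged cluster DN
  updated: d(DN,F)=18, d(DN,J)=45/2, d(DN,W)=33/2, d(DN,Y)=18
iteration 2: select F,J (d=10); attach at lengths (5, 5); label the merged cluster FJ
  updated: d(DN,FJ)=81/4, d(FJ,W)=31/2, d(FJ,Y)=51/2
iteration 3: select W,Y (d=15); attach at lengths (15/2, 15/2); label the merged cluster WY
  updated: d(DN,WY)=69/4, d(FJ,WY)=41/2
iteration 4: select DN,WY (d=69/4); attach at lengths (33/8, 9/8); label the merged cluster DNWY
  updated: d(DNWY,FJ)=163/8
iteration 5: select DNWY,FJ (d=163/8); attach at lengths (25/16, 83/16); label the merged cluster DFJNWY
final tree: (((D:9/2,N:9/2):33/8,(W:15/2,Y:15/2):9/8):25/16,(F:5,J:5):83/16)
total length: 46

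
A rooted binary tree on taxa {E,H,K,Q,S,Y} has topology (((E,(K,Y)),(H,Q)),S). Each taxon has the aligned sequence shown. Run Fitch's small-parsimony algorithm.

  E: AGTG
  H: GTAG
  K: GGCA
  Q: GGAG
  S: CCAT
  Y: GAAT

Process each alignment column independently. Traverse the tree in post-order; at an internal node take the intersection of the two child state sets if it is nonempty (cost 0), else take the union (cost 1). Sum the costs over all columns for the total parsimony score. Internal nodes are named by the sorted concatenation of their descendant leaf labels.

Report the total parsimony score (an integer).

10

KY@0: {G} ∩ {G} = {G} (intersection, +0)
EKY@0: {A} ∪ {G} = {A,G} (union, +1)
HQ@0: {G} ∩ {G} = {G} (intersection, +0)
EHKQY@0: {A,G} ∩ {G} = {G} (intersection, +0)
EHKQSY@0: {G} ∪ {C} = {C,G} (union, +1)
KY@1: {G} ∪ {A} = {A,G} (union, +1)
EKY@1: {G} ∩ {A,G} = {G} (intersection, +0)
HQ@1: {T} ∪ {G} = {G,T} (union, +1)
EHKQY@1: {G} ∩ {G,T} = {G} (intersection, +0)
EHKQSY@1: {G} ∪ {C} = {C,G} (union, +1)
KY@2: {C} ∪ {A} = {A,C} (union, +1)
EKY@2: {T} ∪ {A,C} = {A,C,T} (union, +1)
HQ@2: {A} ∩ {A} = {A} (intersection, +0)
EHKQY@2: {A,C,T} ∩ {A} = {A} (intersection, +0)
EHKQSY@2: {A} ∩ {A} = {A} (intersection, +0)
KY@3: {A} ∪ {T} = {A,T} (union, +1)
EKY@3: {G} ∪ {A,T} = {A,G,T} (union, +1)
HQ@3: {G} ∩ {G} = {G} (intersection, +0)
EHKQY@3: {A,G,T} ∩ {G} = {G} (intersection, +0)
EHKQSY@3: {G} ∪ {T} = {G,T} (union, +1)
per-site changes: [2, 3, 2, 3]; total = 10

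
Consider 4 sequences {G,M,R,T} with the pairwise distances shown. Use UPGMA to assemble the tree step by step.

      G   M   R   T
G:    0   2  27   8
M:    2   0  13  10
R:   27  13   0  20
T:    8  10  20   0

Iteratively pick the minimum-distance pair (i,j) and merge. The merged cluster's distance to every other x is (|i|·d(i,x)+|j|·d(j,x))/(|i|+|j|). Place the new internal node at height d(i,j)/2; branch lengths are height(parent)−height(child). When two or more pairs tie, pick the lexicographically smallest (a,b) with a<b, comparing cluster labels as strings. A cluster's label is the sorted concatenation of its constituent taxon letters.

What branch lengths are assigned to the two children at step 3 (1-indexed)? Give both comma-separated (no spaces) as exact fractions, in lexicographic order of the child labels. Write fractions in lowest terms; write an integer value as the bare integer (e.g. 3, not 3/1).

11/2,10

1. join G+M (d=2) ⇒ GM; edges |G|=1, |M|=1
  updated: d(GM,R)=20, d(GM,T)=9
2. join GM+T (d=9) ⇒ GMT; edges |GM|=7/2, |T|=9/2
  updated: d(GMT,R)=20
3. join GMT+R (d=20) ⇒ GMRT; edges |GMT|=11/2, |R|=10
final tree: (((G:1,M:1):7/2,T:9/2):11/2,R:10)
total length: 51/2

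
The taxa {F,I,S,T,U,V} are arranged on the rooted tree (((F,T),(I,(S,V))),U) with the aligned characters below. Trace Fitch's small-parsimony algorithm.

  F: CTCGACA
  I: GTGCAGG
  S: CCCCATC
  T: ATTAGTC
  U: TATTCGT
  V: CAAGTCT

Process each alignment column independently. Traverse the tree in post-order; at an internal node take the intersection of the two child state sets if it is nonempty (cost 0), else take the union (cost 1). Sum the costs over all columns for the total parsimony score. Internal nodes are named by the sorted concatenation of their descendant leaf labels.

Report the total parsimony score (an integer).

site 0, node FT: F={C} ∪ T={A} → {A,C} (+1)
site 0, node SV: S={C} ∩ V={C} → {C} (+0)
site 0, node ISV: I={G} ∪ SV={C} → {C,G} (+1)
site 0, node FISTV: FT={A,C} ∩ ISV={C,G} → {C} (+0)
site 0, node FISTUV: FISTV={C} ∪ U={T} → {C,T} (+1)
site 1, node FT: F={T} ∩ T={T} → {T} (+0)
site 1, node SV: S={C} ∪ V={A} → {A,C} (+1)
site 1, node ISV: I={T} ∪ SV={A,C} → {A,C,T} (+1)
site 1, node FISTV: FT={T} ∩ ISV={A,C,T} → {T} (+0)
site 1, node FISTUV: FISTV={T} ∪ U={A} → {A,T} (+1)
site 2, node FT: F={C} ∪ T={T} → {C,T} (+1)
site 2, node SV: S={C} ∪ V={A} → {A,C} (+1)
site 2, node ISV: I={G} ∪ SV={A,C} → {A,C,G} (+1)
site 2, node FISTV: FT={C,T} ∩ ISV={A,C,G} → {C} (+0)
site 2, node FISTUV: FISTV={C} ∪ U={T} → {C,T} (+1)
site 3, node FT: F={G} ∪ T={A} → {A,G} (+1)
site 3, node SV: S={C} ∪ V={G} → {C,G} (+1)
site 3, node ISV: I={C} ∩ SV={C,G} → {C} (+0)
site 3, node FISTV: FT={A,G} ∪ ISV={C} → {A,C,G} (+1)
site 3, node FISTUV: FISTV={A,C,G} ∪ U={T} → {A,C,G,T} (+1)
site 4, node FT: F={A} ∪ T={G} → {A,G} (+1)
site 4, node SV: S={A} ∪ V={T} → {A,T} (+1)
site 4, node ISV: I={A} ∩ SV={A,T} → {A} (+0)
site 4, node FISTV: FT={A,G} ∩ ISV={A} → {A} (+0)
site 4, node FISTUV: FISTV={A} ∪ U={C} → {A,C} (+1)
site 5, node FT: F={C} ∪ T={T} → {C,T} (+1)
site 5, node SV: S={T} ∪ V={C} → {C,T} (+1)
site 5, node ISV: I={G} ∪ SV={C,T} → {C,G,T} (+1)
site 5, node FISTV: FT={C,T} ∩ ISV={C,G,T} → {C,T} (+0)
site 5, node FISTUV: FISTV={C,T} ∪ U={G} → {C,G,T} (+1)
site 6, node FT: F={A} ∪ T={C} → {A,C} (+1)
site 6, node SV: S={C} ∪ V={T} → {C,T} (+1)
site 6, node ISV: I={G} ∪ SV={C,T} → {C,G,T} (+1)
site 6, node FISTV: FT={A,C} ∩ ISV={C,G,T} → {C} (+0)
site 6, node FISTUV: FISTV={C} ∪ U={T} → {C,T} (+1)
per-site changes: [3, 3, 4, 4, 3, 4, 4]; total = 25

25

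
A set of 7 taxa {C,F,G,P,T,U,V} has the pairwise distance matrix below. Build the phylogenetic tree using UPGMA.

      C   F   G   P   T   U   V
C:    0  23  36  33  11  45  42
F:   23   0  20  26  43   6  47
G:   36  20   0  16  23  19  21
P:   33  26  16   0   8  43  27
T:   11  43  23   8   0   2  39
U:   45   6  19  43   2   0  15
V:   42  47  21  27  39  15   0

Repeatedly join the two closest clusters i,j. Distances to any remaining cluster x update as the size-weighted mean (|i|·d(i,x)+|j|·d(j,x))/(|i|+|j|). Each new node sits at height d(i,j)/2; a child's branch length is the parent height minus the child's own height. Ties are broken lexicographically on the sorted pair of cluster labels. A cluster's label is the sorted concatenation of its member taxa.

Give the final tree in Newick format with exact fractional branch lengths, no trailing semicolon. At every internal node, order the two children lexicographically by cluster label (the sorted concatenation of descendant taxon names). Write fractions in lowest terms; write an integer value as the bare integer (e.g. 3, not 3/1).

((C:23/2,F:23/2):79/20,(((G:8,P:8):29/8,(T:1,U:1):85/8):9/8,V:51/4):27/10)

1. join T+U (d=2) ⇒ TU; edges |T|=1, |U|=1
  updated: d(C,TU)=28, d(F,TU)=49/2, d(G,TU)=21, d(P,TU)=51/2, d(TU,V)=27
2. join G+P (d=16) ⇒ GP; edges |G|=8, |P|=8
  updated: d(C,GP)=69/2, d(F,GP)=23, d(GP,TU)=93/4, d(GP,V)=24
3. join C+F (d=23) ⇒ CF; edges |C|=23/2, |F|=23/2
  updated: d(CF,GP)=115/4, d(CF,TU)=105/4, d(CF,V)=89/2
4. join GP+TU (d=93/4) ⇒ GPTU; edges |GP|=29/8, |TU|=85/8
  updated: d(CF,GPTU)=55/2, d(GPTU,V)=51/2
5. join GPTU+V (d=51/2) ⇒ GPTUV; edges |GPTU|=9/8, |V|=51/4
  updated: d(CF,GPTUV)=309/10
6. join CF+GPTUV (d=309/10) ⇒ CFGPTUV; edges |CF|=79/20, |GPTUV|=27/10
final tree: ((C:23/2,F:23/2):79/20,(((G:8,P:8):29/8,(T:1,U:1):85/8):9/8,V:51/4):27/10)
total length: 3031/40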